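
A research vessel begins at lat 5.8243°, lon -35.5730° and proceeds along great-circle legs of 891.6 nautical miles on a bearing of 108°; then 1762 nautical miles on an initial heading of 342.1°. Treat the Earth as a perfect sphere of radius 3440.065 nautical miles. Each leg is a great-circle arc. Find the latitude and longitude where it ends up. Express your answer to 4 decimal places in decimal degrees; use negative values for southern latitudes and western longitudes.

Apply the spherical direct solution leg by leg, carrying full precision between legs.
Leg 1: from (5.8243°, -35.5730°), δ = 891.6/3440.065 = 0.259181 rad, θ = 108° → φ = 1.1059°, λ = -21.4626°.
Leg 2: from (1.1059°, -21.4626°), δ = 1762/3440.065 = 0.512200 rad, θ = 342.1° → φ = 28.8886°, λ = -31.3692°.

latitude 28.8886°, longitude -31.3692°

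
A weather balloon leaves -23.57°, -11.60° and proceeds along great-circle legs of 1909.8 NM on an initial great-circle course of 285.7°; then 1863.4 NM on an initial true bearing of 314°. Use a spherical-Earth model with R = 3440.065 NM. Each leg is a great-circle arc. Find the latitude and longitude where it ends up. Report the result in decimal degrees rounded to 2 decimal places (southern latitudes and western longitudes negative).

latitude 9.85°, longitude -64.97°

Apply the spherical direct solution leg by leg, carrying full precision between legs.
Leg 1: from (-23.57°, -11.60°), δ = 1909.8/3440.065 = 0.555164 rad, θ = 285.7° → φ = -12.07°, λ = -42.86°.
Leg 2: from (-12.07°, -42.86°), δ = 1863.4/3440.065 = 0.541676 rad, θ = 314° → φ = 9.85°, λ = -64.97°.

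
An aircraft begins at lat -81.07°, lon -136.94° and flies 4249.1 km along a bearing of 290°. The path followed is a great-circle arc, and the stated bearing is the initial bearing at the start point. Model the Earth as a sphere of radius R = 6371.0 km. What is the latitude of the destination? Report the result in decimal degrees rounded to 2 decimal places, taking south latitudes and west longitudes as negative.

Angular distance δ = d/R = 4249.1 / 6371 = 0.666944 rad.
Start latitude φ₁ = -1.414938 rad; initial bearing θ = 5.061455 rad.
Applying the spherical law of cosines for sides, sin φ₂ = sin φ₁ cos δ + cos φ₁ sin δ cos θ = -0.743350, so φ₂ = -48.02°.
For the longitude increment, Δλ = atan2( sin θ sin δ cos φ₁, cos δ − sin φ₁ sin φ₂ ) = atan2(-0.090231, 0.051376) = -60.34°.
λ₂ = -136.94° + -60.34° = -197.28°, normalized to (−180°, 180°] → 162.72°.

latitude -48.02°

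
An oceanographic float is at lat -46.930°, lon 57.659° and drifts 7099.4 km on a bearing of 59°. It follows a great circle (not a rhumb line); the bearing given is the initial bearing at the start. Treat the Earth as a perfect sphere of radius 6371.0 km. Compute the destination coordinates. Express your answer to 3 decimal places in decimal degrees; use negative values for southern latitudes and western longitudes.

δ = 7099.4/6371 = 1.114331 rad (63.8464°).
Start latitude φ₁ = -0.819083 rad; initial bearing θ = 1.029744 rad.
Applying the spherical law of cosines for sides, sin φ₂ = sin φ₁ cos δ + cos φ₁ sin δ cos θ = -0.006292, so φ₂ = -0.361°.
Then Δλ = atan2(0.525421, 0.436182) = 0.877936 rad, from sin θ sin δ cos φ₁ over cos δ − sin φ₁ sin φ₂.
Hence λ₂ = 57.659° + 50.302° = 107.961°.

latitude -0.361°, longitude 107.961°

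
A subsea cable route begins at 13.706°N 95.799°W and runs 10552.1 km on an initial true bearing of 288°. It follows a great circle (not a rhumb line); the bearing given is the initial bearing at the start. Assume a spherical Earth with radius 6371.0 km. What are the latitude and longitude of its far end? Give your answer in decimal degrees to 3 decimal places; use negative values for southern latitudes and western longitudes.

latitude 16.194°, longitude 164.859°

Angular distance δ = d/R = 10552.1 / 6371 = 1.656271 rad.
Start latitude φ₁ = 0.239215 rad; initial bearing θ = 5.026548 rad.
Applying the spherical law of cosines for sides, sin φ₂ = sin φ₁ cos δ + cos φ₁ sin δ cos θ = 0.278894, so φ₂ = 16.194°.
Then Δλ = atan2(-0.920601, -0.151451) = -1.733849 rad, from sin θ sin δ cos φ₁ over cos δ − sin φ₁ sin φ₂.
λ₂ = -95.799° + -99.342° = -195.141°, normalized to (−180°, 180°] → 164.859°.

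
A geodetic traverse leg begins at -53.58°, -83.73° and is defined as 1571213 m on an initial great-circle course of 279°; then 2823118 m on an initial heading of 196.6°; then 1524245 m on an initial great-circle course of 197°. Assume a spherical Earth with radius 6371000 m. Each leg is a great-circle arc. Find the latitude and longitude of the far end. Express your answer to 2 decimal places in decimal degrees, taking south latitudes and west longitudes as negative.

latitude -83.95°, longitude -170.24°

Apply the spherical direct solution leg by leg, carrying full precision between legs.
Leg 1: from (-53.58°, -83.73°), δ = 1571213/6371000 = 0.246620 rad, θ = 279° → φ = -49.26°, λ = -105.41°.
Leg 2: from (-49.26°, -105.41°), δ = 2823118/6371000 = 0.443120 rad, θ = 196.6° → φ = -72.30°, λ = -129.17°.
Leg 3: from (-72.30°, -129.17°), δ = 1524245/6371000 = 0.239247 rad, θ = 197° → φ = -83.95°, λ = -170.24°.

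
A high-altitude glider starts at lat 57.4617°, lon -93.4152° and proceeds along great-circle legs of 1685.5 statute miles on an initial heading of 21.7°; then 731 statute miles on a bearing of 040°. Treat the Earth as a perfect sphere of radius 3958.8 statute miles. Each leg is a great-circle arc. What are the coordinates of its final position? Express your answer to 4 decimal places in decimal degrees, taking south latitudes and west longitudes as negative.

latitude 81.6388°, longitude 3.3925°

Apply the spherical direct solution leg by leg, carrying full precision between legs.
Leg 1: from (57.4617°, -93.4152°), δ = 1685.5/3958.8 = 0.425760 rad, θ = 21.7° → φ = 76.9497°, λ = -50.8608°.
Leg 2: from (76.9497°, -50.8608°), δ = 731/3958.8 = 0.184652 rad, θ = 40° → φ = 81.6388°, λ = 3.3925°.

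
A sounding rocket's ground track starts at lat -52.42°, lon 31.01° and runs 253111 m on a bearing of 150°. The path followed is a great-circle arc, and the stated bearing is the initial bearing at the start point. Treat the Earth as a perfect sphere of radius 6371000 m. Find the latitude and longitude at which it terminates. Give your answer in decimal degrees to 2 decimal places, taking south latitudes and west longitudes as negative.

Central angle δ = d/R = 0.039729 rad.
Start latitude φ₁ = -0.914902 rad; initial bearing θ = 2.617994 rad.
Destination latitude: φ₂ = arcsin( sin φ₁ cos δ + cos φ₁ sin δ cos θ ) = arcsin(-0.812855) = -54.38°.
Δλ = atan2( sin θ sin δ cos φ₁ , cos δ − sin φ₁ sin φ₂ ) = atan2(0.012111, 0.355021) = 0.034101 rad = 1.95°.
Hence λ₂ = 31.01° + 1.95° = 32.96°.

latitude -54.38°, longitude 32.96°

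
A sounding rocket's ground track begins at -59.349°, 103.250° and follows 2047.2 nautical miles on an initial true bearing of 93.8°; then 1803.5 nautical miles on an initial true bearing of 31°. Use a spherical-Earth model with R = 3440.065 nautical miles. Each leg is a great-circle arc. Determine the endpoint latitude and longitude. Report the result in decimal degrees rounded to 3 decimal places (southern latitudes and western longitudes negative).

Apply the spherical direct solution leg by leg, carrying full precision between legs.
Leg 1: from (-59.349°, 103.250°), δ = 2047.2/3440.065 = 0.595105 rad, θ = 93.8° → φ = -46.999°, λ = 158.351°.
Leg 2: from (-46.999°, 158.351°), δ = 1803.5/3440.065 = 0.524263 rad, θ = 31° → φ = -19.906°, λ = 174.265°.

latitude -19.906°, longitude 174.265°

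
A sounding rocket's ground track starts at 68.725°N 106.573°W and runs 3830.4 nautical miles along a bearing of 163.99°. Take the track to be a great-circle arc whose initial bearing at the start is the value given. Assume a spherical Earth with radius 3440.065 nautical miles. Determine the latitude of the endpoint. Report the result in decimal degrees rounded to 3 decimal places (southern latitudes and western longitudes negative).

Central angle δ = d/R = 1.113467 rad.
Converting: φ₁ = 1.199478 rad, θ = 2.862165 rad.
Destination latitude: φ₂ = arcsin( sin φ₁ cos δ + cos φ₁ sin δ cos θ ) = arcsin(0.098531) = 5.655°.
Then Δλ = atan2(0.089790, 0.349737) = 0.251309 rad, from sin θ sin δ cos φ₁ over cos δ − sin φ₁ sin φ₂.
Hence λ₂ = -106.573° + 14.399° = -92.174°.

latitude 5.655°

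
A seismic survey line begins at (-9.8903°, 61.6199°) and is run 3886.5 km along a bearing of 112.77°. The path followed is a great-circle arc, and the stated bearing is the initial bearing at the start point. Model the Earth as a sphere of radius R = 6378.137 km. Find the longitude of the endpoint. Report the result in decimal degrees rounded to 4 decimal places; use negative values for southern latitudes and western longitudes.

Angular distance δ = d/R = 3886.5 / 6378.137 = 0.609347 rad.
With φ₁ = -9.8903° = -0.172618 rad and θ = 112.77° = 1.968208 rad:
Applying the spherical law of cosines for sides, sin φ₂ = sin φ₁ cos δ + cos φ₁ sin δ cos θ = -0.359068, so φ₂ = -21.0430°.
Δλ = atan2( sin θ sin δ cos φ₁ , cos δ − sin φ₁ sin φ₂ ) = atan2(0.519885, 0.758347) = 0.600962 rad = 34.4326°.
λ₂ = 61.6199° + 34.4326° = 96.0525°.

longitude 96.0525°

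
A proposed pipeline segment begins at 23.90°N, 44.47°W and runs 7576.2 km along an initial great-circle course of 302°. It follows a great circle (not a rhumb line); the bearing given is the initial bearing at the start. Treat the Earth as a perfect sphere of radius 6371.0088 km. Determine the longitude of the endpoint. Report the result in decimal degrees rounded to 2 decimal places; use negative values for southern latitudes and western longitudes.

longitude -124.30°

Angular distance δ = d/R = 7576.2 / 6371.0088 = 1.189168 rad.
With φ₁ = 23.90° = 0.417134 rad and θ = 302° = 5.270894 rad:
sin φ₂ = sin φ₁ cos δ + cos φ₁ sin δ cos θ = (0.405142)(0.372432) + (0.914254)(0.928059)(0.529919) = 0.600515
φ₂ = asin(0.600515) = 0.644145 rad = 36.91°.
For the longitude increment, Δλ = atan2( sin θ sin δ cos φ₁, cos δ − sin φ₁ sin φ₂ ) = atan2(-0.719554, 0.129139) = -79.83°.
Hence λ₂ = -44.47° + -79.83° = -124.30°.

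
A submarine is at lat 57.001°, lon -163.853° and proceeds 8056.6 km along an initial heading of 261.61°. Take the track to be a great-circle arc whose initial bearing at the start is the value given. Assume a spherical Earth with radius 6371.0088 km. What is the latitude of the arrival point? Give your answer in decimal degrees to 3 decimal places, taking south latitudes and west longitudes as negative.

The arc subtends δ = 8056.6/6371.0088 = 1.264572 rad at the centre.
Converting: φ₁ = 0.994855 rad, θ = 4.565956 rad.
Destination latitude: φ₂ = arcsin( sin φ₁ cos δ + cos φ₁ sin δ cos θ ) = arcsin(0.177060) = 10.199°.
Δλ = atan2( sin θ sin δ cos φ₁ , cos δ − sin φ₁ sin φ₂ ) = atan2(-0.513730, 0.152964) = -1.281403 rad = -73.419°.
λ₂ = -163.853° + -73.419° = -237.272°, normalized to (−180°, 180°] → 122.728°.

latitude 10.199°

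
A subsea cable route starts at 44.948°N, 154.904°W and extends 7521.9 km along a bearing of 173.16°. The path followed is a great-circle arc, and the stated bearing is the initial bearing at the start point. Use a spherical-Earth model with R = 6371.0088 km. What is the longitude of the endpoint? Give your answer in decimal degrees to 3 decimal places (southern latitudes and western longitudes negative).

longitude -148.061°

Central angle δ = d/R = 1.180645 rad.
Converting: φ₁ = 0.784491 rad, θ = 3.022212 rad.
Destination latitude: φ₂ = arcsin( sin φ₁ cos δ + cos φ₁ sin δ cos θ ) = arcsin(-0.381215) = -22.409°.
Δλ = atan2( sin θ sin δ cos φ₁ , cos δ − sin φ₁ sin φ₂ ) = atan2(0.077956, 0.649643) = 0.119428 rad = 6.843°.
λ₂ = -154.904° + 6.843° = -148.061°.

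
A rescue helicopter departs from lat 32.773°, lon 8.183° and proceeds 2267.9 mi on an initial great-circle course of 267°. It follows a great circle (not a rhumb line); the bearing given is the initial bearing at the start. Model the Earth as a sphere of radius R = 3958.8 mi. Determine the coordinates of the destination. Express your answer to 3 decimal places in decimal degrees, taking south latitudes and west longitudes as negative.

δ = 2267.9/3958.8 = 0.572876 rad (32.8234°).
Converting: φ₁ = 0.571997 rad, θ = 4.660029 rad.
sin φ₂ = sin φ₁ cos δ + cos φ₁ sin δ cos θ = (0.541312)(0.840346) + (0.840822)(0.542051)(-0.052336) = 0.431036
φ₂ = asin(0.431036) = 0.445641 rad = 25.533°.
Δλ = atan2( sin θ sin δ cos φ₁ , cos δ − sin φ₁ sin φ₂ ) = atan2(-0.455144, 0.607021) = -0.643372 rad = -36.863°.
Hence λ₂ = 8.183° + -36.863° = -28.680°.

latitude 25.533°, longitude -28.680°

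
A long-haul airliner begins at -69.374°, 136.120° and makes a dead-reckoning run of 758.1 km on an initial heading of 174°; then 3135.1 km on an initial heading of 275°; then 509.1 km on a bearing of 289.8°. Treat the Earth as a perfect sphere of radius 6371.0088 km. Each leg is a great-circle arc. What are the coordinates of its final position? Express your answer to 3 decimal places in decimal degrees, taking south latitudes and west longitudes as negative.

Apply the spherical direct solution leg by leg, carrying full precision between legs.
Leg 1: from (-69.374°, 136.120°), δ = 758.1/6371.0088 = 0.118992 rad, θ = 174° → φ = -76.137°, λ = 139.089°.
Leg 2: from (-76.137°, 139.089°), δ = 3135.1/6371.0088 = 0.492088 rad, θ = 275° → φ = -57.759°, λ = 77.173°.
Leg 3: from (-57.759°, 77.173°), δ = 509.1/6371.0088 = 0.079909 rad, θ = 289.8° → φ = -55.964°, λ = 69.462°.

latitude -55.964°, longitude 69.462°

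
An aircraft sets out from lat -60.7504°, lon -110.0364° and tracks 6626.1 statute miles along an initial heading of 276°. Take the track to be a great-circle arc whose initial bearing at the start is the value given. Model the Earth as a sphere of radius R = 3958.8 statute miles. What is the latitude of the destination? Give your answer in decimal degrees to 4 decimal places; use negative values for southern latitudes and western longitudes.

latitude 8.0759°

Angular distance δ = d/R = 6626.1 / 3958.8 = 1.673765 rad.
Start latitude φ₁ = -1.060295 rad; initial bearing θ = 4.817109 rad.
sin φ₂ = sin φ₁ cos δ + cos φ₁ sin δ cos θ = (-0.872499)(-0.102787) + (0.488615)(0.994703)(0.104528) = 0.140485
φ₂ = asin(0.140485) = 0.140951 rad = 8.0759°.
For the longitude increment, Δλ = atan2( sin θ sin δ cos φ₁, cos δ − sin φ₁ sin φ₂ ) = atan2(-0.483365, 0.019786) = -87.6559°.
λ₂ = -110.0364° + -87.6559° = -197.6923°, normalized to (−180°, 180°] → 162.3077°.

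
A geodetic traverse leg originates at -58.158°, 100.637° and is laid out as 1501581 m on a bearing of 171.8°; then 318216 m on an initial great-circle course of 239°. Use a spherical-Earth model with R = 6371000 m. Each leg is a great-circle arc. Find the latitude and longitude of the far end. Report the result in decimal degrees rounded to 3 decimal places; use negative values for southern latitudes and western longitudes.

Apply the spherical direct solution leg by leg, carrying full precision between legs.
Leg 1: from (-58.158°, 100.637°), δ = 1501581/6371000 = 0.235690 rad, θ = 171.8° → φ = -71.434°, λ = 106.641°.
Leg 2: from (-71.434°, 106.641°), δ = 318216/6371000 = 0.049948 rad, θ = 239° → φ = -72.739°, λ = 98.349°.

latitude -72.739°, longitude 98.349°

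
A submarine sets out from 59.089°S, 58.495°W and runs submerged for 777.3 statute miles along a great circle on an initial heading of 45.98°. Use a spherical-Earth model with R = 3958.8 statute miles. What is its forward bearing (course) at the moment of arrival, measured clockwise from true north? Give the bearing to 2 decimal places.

Angular distance δ = d/R = 777.3 / 3958.8 = 0.196347 rad.
With φ₁ = -59.089° = -1.031298 rad and θ = 45.98° = 0.802502 rad:
sin φ₂ = sin φ₁ cos δ + cos φ₁ sin δ cos θ = (-0.857966)(0.980786) + (0.513706)(0.195088)(0.694909) = -0.771839
φ₂ = asin(-0.771839) = -0.881728 rad = -50.519°.
Δλ = atan2( sin θ sin δ cos φ₁ , cos δ − sin φ₁ sin φ₂ ) = atan2(0.072066, 0.318574) = 0.222471 rad = 12.747°.
λ₂ = λ₁ + Δλ = -45.748°.
The forward bearing on arrival equals the back-azimuth from the destination plus 180°.
Back-azimuth from P₂ (-50.52°, -45.75°) to P₁ (-59.09°, -58.49°), with Δλ' = λ₁ − λ₂ = -12.75°: atan2( sin Δλ' cos φ₁ , cos φ₂ sin φ₁ − sin φ₂ cos φ₁ cos Δλ' ) = 215.52°.
Final bearing = (215.52° + 180°) mod 360° = 35.52°.

final bearing 35.52°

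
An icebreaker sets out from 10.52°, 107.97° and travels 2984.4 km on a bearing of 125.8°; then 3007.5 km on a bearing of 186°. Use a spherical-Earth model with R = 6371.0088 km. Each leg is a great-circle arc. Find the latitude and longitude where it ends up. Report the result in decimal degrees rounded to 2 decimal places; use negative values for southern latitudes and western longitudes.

Apply the spherical direct solution leg by leg, carrying full precision between legs.
Leg 1: from (10.52°, 107.97°), δ = 2984.4/6371.0088 = 0.468434 rad, θ = 125.8° → φ = -5.55°, λ = 129.56°.
Leg 2: from (-5.55°, 129.56°), δ = 3007.5/6371.0088 = 0.472060 rad, θ = 186° → φ = -32.43°, λ = 126.33°.

latitude -32.43°, longitude 126.33°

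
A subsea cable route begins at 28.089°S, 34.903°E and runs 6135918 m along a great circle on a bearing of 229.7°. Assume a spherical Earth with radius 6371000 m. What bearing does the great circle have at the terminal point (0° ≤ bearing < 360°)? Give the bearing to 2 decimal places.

final bearing 275.16°

δ = 6135918/6371000 = 0.963101 rad (55.1816°).
Converting: φ₁ = -0.490246 rad, θ = 4.009021 rad.
sin φ₂ = sin φ₁ cos δ + cos φ₁ sin δ cos θ = (-0.470843)(0.570977) + (0.882217)(0.820966)(-0.646790) = -0.737291
φ₂ = asin(-0.737291) = -0.829052 rad = -47.501°.
Δλ = atan2( sin θ sin δ cos φ₁ , cos δ − sin φ₁ sin φ₂ ) = atan2(-0.552378, 0.223829) = -1.185807 rad = -67.942°.
Hence λ₂ = 34.903° + -67.942° = -33.039°.
The forward bearing on arrival equals the back-azimuth from the destination plus 180°.
Back-azimuth from P₂ (-47.50°, -33.04°) to P₁ (-28.09°, 34.90°), with Δλ' = λ₁ − λ₂ = 67.94°: atan2( sin Δλ' cos φ₁ , cos φ₂ sin φ₁ − sin φ₂ cos φ₁ cos Δλ' ) = 95.16°.
Final bearing = (95.16° + 180°) mod 360° = 275.16°.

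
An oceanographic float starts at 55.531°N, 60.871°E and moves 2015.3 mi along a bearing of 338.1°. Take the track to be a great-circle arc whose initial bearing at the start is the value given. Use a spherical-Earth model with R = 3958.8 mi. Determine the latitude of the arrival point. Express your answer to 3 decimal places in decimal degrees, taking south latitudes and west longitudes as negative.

latitude 77.374°

The arc subtends δ = 2015.3/3958.8 = 0.509068 rad at the centre.
With φ₁ = 55.531° = 0.969199 rad and θ = 338.1° = 5.900958 rad:
sin φ₂ = sin φ₁ cos δ + cos φ₁ sin δ cos θ = (0.824433)(0.873199) + (0.565960)(0.487364)(0.927836) = 0.975817
φ₂ = asin(0.975817) = 1.350430 rad = 77.374°.
For the longitude increment, Δλ = atan2( sin θ sin δ cos φ₁, cos δ − sin φ₁ sin φ₂ ) = atan2(-0.102881, 0.068703) = -56.265°.
λ₂ = λ₁ + Δλ = 4.606°.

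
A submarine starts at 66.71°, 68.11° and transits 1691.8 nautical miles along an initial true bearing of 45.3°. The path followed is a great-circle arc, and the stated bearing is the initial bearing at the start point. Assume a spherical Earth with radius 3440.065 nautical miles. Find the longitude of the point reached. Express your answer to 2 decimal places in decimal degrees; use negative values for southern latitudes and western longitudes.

longitude 150.73°

δ = 1691.8/3440.065 = 0.491793 rad (28.1777°).
Start latitude φ₁ = 1.164309 rad; initial bearing θ = 0.790634 rad.
Destination latitude: φ₂ = arcsin( sin φ₁ cos δ + cos φ₁ sin δ cos θ ) = arcsin(0.940986) = 70.22°.
Then Δλ = atan2(0.132709, 0.017177) = 1.442077 rad, from sin θ sin δ cos φ₁ over cos δ − sin φ₁ sin φ₂.
λ₂ = 68.11° + 82.62° = 150.73°.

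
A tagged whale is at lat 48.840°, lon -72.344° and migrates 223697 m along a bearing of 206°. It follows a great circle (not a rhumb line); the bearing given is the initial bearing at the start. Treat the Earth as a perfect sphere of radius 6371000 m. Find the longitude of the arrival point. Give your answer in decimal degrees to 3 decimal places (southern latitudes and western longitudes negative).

longitude -73.638°

δ = 223697/6371000 = 0.035112 rad (2.0118°).
With φ₁ = 48.840° = 0.852419 rad and θ = 206° = 3.595378 rad:
Applying the spherical law of cosines for sides, sin φ₂ = sin φ₁ cos δ + cos φ₁ sin δ cos θ = 0.731644, so φ₂ = 47.024°.
Then Δλ = atan2(-0.010128, 0.448547) = -0.022577 rad, from sin θ sin δ cos φ₁ over cos δ − sin φ₁ sin φ₂.
λ₂ = -72.344° + -1.294° = -73.638°.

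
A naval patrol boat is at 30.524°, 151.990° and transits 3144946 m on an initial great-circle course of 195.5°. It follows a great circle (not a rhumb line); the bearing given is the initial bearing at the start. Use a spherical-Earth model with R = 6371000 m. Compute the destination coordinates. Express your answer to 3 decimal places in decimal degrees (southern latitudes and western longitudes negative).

The arc subtends δ = 3144946/6371000 = 0.493635 rad at the centre.
With φ₁ = 30.524° = 0.532744 rad and θ = 195.5° = 3.412119 rad:
Applying the spherical law of cosines for sides, sin φ₂ = sin φ₁ cos δ + cos φ₁ sin δ cos θ = 0.053945, so φ₂ = 3.092°.
Then Δλ = atan2(-0.109077, 0.853218) = -0.127152 rad, from sin θ sin δ cos φ₁ over cos δ − sin φ₁ sin φ₂.
Hence λ₂ = 151.990° + -7.285° = 144.705°.

latitude 3.092°, longitude 144.705°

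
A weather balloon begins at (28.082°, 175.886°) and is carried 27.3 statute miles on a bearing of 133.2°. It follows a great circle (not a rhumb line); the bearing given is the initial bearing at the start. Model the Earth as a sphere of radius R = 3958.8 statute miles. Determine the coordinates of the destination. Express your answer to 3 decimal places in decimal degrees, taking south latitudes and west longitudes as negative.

latitude 27.811°, longitude 176.212°

The arc subtends δ = 27.3/3958.8 = 0.006896 rad at the centre.
Converting: φ₁ = 0.490123 rad, θ = 2.324779 rad.
Applying the spherical law of cosines for sides, sin φ₂ = sin φ₁ cos δ + cos φ₁ sin δ cos θ = 0.466559, so φ₂ = 27.811°.
Then Δλ = atan2(0.004435, 0.780351) = 0.005683 rad, from sin θ sin δ cos φ₁ over cos δ − sin φ₁ sin φ₂.
λ₂ = λ₁ + Δλ = 176.212°.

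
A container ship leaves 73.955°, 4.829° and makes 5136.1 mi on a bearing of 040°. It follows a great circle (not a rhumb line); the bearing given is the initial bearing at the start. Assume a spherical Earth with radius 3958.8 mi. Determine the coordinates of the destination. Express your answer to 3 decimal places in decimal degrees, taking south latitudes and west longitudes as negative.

latitude 27.604°, longitude 140.529°

Angular distance δ = d/R = 5136.1 / 3958.8 = 1.297388 rad.
Start latitude φ₁ = 1.290758 rad; initial bearing θ = 0.698132 rad.
Destination latitude: φ₂ = arcsin( sin φ₁ cos δ + cos φ₁ sin δ cos θ ) = arcsin(0.463361) = 27.604°.
For the longitude increment, Δλ = atan2( sin θ sin δ cos φ₁, cos δ − sin φ₁ sin φ₂ ) = atan2(0.171062, -0.175296) = 135.700°.
Hence λ₂ = 4.829° + 135.700° = 140.529°.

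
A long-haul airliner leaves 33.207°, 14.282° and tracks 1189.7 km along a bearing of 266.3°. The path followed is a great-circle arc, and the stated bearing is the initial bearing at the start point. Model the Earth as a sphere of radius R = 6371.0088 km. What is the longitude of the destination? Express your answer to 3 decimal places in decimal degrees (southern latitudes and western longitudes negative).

δ = 1189.7/6371.0088 = 0.186737 rad (10.6992°).
Start latitude φ₁ = 0.579571 rad; initial bearing θ = 4.647812 rad.
sin φ₂ = sin φ₁ cos δ + cos φ₁ sin δ cos θ = (0.547665)(0.982615) + (0.836697)(0.185653)(-0.064532) = 0.528120
φ₂ = asin(0.528120) = 0.556385 rad = 31.879°.
Δλ = atan2( sin θ sin δ cos φ₁ , cos δ − sin φ₁ sin φ₂ ) = atan2(-0.155012, 0.693382) = -0.219942 rad = -12.602°.
λ₂ = λ₁ + Δλ = 1.680°.

longitude 1.680°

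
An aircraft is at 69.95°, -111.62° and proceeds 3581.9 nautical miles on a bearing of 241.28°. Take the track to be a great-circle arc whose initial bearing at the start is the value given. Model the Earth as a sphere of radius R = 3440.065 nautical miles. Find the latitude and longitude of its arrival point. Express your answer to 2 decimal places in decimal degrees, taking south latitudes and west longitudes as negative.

latitude 19.41°, longitude -164.99°

Angular distance δ = d/R = 3581.9 / 3440.065 = 1.041230 rad.
Start latitude φ₁ = 1.220858 rad; initial bearing θ = 4.211130 rad.
sin φ₂ = sin φ₁ cos δ + cos φ₁ sin δ cos θ = (0.939394)(0.505159) + (0.342840)(0.863026)(-0.480530) = 0.332364
φ₂ = asin(0.332364) = 0.338809 rad = 19.41°.
Then Δλ = atan2(-0.259480, 0.192938) = -0.931432 rad, from sin θ sin δ cos φ₁ over cos δ − sin φ₁ sin φ₂.
Hence λ₂ = -111.62° + -53.37° = -164.99°.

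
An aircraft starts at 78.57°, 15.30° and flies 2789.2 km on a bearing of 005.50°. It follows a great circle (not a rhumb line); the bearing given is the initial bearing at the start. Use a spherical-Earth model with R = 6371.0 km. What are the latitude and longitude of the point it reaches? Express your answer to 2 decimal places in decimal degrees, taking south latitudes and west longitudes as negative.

The arc subtends δ = 2789.2/6371 = 0.437796 rad at the centre.
With φ₁ = 78.57° = 1.371305 rad and θ = 5.5° = 0.095993 rad:
sin φ₂ = sin φ₁ cos δ + cos φ₁ sin δ cos θ = (0.980168)(0.905688) + (0.198171)(0.423945)(0.995396) = 0.971353
φ₂ = asin(0.971353) = 1.330858 rad = 76.25°.
Δλ = atan2( sin θ sin δ cos φ₁ , cos δ − sin φ₁ sin φ₂ ) = atan2(0.008052, -0.046400) = 2.969763 rad = 170.15°.
λ₂ = 15.30° + 170.15° = 185.45°, normalized to (−180°, 180°] → -174.55°.

latitude 76.25°, longitude -174.55°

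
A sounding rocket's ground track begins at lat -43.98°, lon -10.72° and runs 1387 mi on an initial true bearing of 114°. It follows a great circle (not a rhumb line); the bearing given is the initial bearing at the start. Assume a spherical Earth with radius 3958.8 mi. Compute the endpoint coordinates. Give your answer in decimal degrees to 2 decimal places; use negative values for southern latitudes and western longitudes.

latitude -48.82°, longitude 17.72°

The arc subtends δ = 1387/3958.8 = 0.350359 rad at the centre.
With φ₁ = -43.98° = -0.767596 rad and θ = 114° = 1.989675 rad:
Destination latitude: φ₂ = arcsin( sin φ₁ cos δ + cos φ₁ sin δ cos θ ) = arcsin(-0.752680) = -48.82°.
For the longitude increment, Δλ = atan2( sin θ sin δ cos φ₁, cos δ − sin φ₁ sin φ₂ ) = atan2(0.225633, 0.416583) = 28.44°.
λ₂ = λ₁ + Δλ = 17.72°.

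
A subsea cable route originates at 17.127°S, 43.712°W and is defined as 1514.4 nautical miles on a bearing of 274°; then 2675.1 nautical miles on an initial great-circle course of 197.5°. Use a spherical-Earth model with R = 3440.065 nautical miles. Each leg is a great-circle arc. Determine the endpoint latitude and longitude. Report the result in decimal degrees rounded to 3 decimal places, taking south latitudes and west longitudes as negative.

Apply the spherical direct solution leg by leg, carrying full precision between legs.
Leg 1: from (-17.127°, -43.712°), δ = 1514.4/3440.065 = 0.440224 rad, θ = 274° → φ = -13.769°, λ = -69.668°.
Leg 2: from (-13.769°, -69.668°), δ = 2675.1/3440.065 = 0.777631 rad, θ = 197.5° → φ = -55.034°, λ = -91.268°.

latitude -55.034°, longitude -91.268°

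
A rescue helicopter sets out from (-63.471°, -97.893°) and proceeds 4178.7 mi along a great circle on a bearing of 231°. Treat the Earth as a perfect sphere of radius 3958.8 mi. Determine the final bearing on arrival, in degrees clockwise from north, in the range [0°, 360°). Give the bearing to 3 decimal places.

final bearing 331.528°

δ = 4178.7/3958.8 = 1.055547 rad (60.4784°).
With φ₁ = -63.471° = -1.107778 rad and θ = 231° = 4.031711 rad:
sin φ₂ = sin φ₁ cos δ + cos φ₁ sin δ cos θ = (-0.894708)(0.492752) + (0.446651)(0.870170)(-0.629320) = -0.685462
φ₂ = asin(-0.685462) = -0.755238 rad = -43.272°.
For the longitude increment, Δλ = atan2( sin θ sin δ cos φ₁, cos δ − sin φ₁ sin φ₂ ) = atan2(-0.302047, -0.120537) = -111.755°.
λ₂ = -97.893° + -111.755° = -209.648°, normalized to (−180°, 180°] → 150.352°.
The forward bearing on arrival equals the back-azimuth from the destination plus 180°.
Back-azimuth from P₂ (-43.272°, 150.352°) to P₁ (-63.471°, -97.893°), with Δλ' = λ₁ − λ₂ = -248.245°: atan2( sin Δλ' cos φ₁ , cos φ₂ sin φ₁ − sin φ₂ cos φ₁ cos Δλ' ) = 151.528°.
Final bearing = (151.528° + 180°) mod 360° = 331.528°.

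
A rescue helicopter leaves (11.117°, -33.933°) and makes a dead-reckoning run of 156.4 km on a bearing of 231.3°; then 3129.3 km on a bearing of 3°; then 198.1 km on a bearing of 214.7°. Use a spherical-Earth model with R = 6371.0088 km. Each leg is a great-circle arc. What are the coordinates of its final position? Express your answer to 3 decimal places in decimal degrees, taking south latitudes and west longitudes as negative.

latitude 36.860°, longitude -34.513°

Apply the spherical direct solution leg by leg, carrying full precision between legs.
Leg 1: from (11.117°, -33.933°), δ = 156.4/6371.0088 = 0.024549 rad, θ = 231.3° → φ = 10.236°, λ = -35.048°.
Leg 2: from (10.236°, -35.048°), δ = 3129.3/6371.0088 = 0.491178 rad, θ = 3° → φ = 38.332°, λ = -33.245°.
Leg 3: from (38.332°, -33.245°), δ = 198.1/6371.0088 = 0.031094 rad, θ = 214.7° → φ = 36.860°, λ = -34.513°.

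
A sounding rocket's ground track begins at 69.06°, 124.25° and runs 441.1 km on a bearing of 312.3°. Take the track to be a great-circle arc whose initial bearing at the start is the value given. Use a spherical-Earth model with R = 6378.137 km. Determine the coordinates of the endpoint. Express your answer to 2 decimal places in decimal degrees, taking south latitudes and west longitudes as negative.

latitude 71.50°, longitude 114.98°

δ = 441.1/6378.137 = 0.069158 rad (3.9625°).
Start latitude φ₁ = 1.205324 rad; initial bearing θ = 5.450663 rad.
Applying the spherical law of cosines for sides, sin φ₂ = sin φ₁ cos δ + cos φ₁ sin δ cos θ = 0.948344, so φ₂ = 71.50°.
For the longitude increment, Δλ = atan2( sin θ sin δ cos φ₁, cos δ − sin φ₁ sin φ₂ ) = atan2(-0.018266, 0.111899) = -9.27°.
λ₂ = 124.25° + -9.27° = 114.98°.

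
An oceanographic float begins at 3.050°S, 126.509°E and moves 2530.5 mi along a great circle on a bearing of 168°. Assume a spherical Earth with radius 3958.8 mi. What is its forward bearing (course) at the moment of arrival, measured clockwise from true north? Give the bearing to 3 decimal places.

Central angle δ = d/R = 0.639209 rad.
With φ₁ = -3.050° = -0.053233 rad and θ = 168° = 2.932153 rad:
sin φ₂ = sin φ₁ cos δ + cos φ₁ sin δ cos θ = (-0.053207)(0.802568) + (0.998583)(0.596561)(-0.978148) = -0.625400
φ₂ = asin(-0.625400) = -0.675645 rad = -38.712°.
Δλ = atan2( sin θ sin δ cos φ₁ , cos δ − sin φ₁ sin φ₂ ) = atan2(0.123856, 0.769292) = 0.159630 rad = 9.146°.
Hence λ₂ = 126.509° + 9.146° = 135.655°.
The forward bearing on arrival equals the back-azimuth from the destination plus 180°.
Back-azimuth from P₂ (-38.712°, 135.655°) to P₁ (-3.050°, 126.509°), with Δλ' = λ₁ − λ₂ = -9.146°: atan2( sin Δλ' cos φ₁ , cos φ₂ sin φ₁ − sin φ₂ cos φ₁ cos Δλ' ) = 344.569°.
Final bearing = (344.569° + 180°) mod 360° = 164.569°.

final bearing 164.569°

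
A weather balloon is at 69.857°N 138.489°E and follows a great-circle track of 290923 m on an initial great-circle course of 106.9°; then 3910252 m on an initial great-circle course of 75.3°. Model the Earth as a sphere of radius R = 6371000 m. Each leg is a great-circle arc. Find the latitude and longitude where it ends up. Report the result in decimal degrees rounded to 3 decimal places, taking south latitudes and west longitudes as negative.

latitude 54.631°, longitude -140.282°

Apply the spherical direct solution leg by leg, carrying full precision between legs.
Leg 1: from (69.857°, 138.489°), δ = 290923/6371000 = 0.045664 rad, θ = 106.9° → φ = 68.953°, λ = 145.474°.
Leg 2: from (68.953°, 145.474°), δ = 3910252/6371000 = 0.613758 rad, θ = 75.3° → φ = 54.631°, λ = -140.282°.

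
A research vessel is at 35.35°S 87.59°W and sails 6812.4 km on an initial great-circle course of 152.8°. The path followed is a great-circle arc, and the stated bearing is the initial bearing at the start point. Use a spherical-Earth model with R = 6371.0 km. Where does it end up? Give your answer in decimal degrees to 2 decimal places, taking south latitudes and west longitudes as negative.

Angular distance δ = d/R = 6812.4 / 6371 = 1.069283 rad.
Converting: φ₁ = -0.616974 rad, θ = 2.666863 rad.
Destination latitude: φ₂ = arcsin( sin φ₁ cos δ + cos φ₁ sin δ cos θ ) = arcsin(-0.914253) = -66.10°.
Δλ = atan2( sin θ sin δ cos φ₁ , cos δ − sin φ₁ sin φ₂ ) = atan2(0.326913, -0.048206) = 1.717199 rad = 98.39°.
Hence λ₂ = -87.59° + 98.39° = 10.80°.

latitude -66.10°, longitude 10.80°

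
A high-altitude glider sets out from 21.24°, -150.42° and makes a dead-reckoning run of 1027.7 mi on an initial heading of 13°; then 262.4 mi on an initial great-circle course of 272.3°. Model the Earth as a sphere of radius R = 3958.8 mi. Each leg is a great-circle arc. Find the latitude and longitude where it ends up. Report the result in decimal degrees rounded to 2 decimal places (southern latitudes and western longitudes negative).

Apply the spherical direct solution leg by leg, carrying full precision between legs.
Leg 1: from (21.24°, -150.42°), δ = 1027.7/3958.8 = 0.259599 rad, θ = 13° → φ = 35.68°, λ = -146.34°.
Leg 2: from (35.68°, -146.34°), δ = 262.4/3958.8 = 0.066283 rad, θ = 272.3° → φ = 35.74°, λ = -151.02°.

latitude 35.74°, longitude -151.02°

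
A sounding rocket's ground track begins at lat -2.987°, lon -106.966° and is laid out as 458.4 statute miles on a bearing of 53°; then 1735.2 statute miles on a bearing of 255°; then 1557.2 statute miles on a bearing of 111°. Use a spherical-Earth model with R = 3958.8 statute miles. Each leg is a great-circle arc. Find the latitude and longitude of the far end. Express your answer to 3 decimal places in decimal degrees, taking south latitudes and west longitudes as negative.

Apply the spherical direct solution leg by leg, carrying full precision between legs.
Leg 1: from (-2.987°, -106.966°), δ = 458.4/3958.8 = 0.115793 rad, θ = 53° → φ = 1.013°, λ = -101.671°.
Leg 2: from (1.013°, -101.671°), δ = 1735.2/3958.8 = 0.438315 rad, θ = 255° → φ = -5.384°, λ = -125.987°.
Leg 3: from (-5.384°, -125.987°), δ = 1557.2/3958.8 = 0.393352 rad, θ = 111° → φ = -12.909°, λ = -104.450°.

latitude -12.909°, longitude -104.450°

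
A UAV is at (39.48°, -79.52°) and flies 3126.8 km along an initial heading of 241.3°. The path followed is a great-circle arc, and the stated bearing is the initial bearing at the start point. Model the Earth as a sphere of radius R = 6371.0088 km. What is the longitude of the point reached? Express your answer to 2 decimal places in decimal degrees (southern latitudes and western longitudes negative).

The arc subtends δ = 3126.8/6371.0088 = 0.490786 rad at the centre.
Converting: φ₁ = 0.689056 rad, θ = 4.211479 rad.
Destination latitude: φ₂ = arcsin( sin φ₁ cos δ + cos φ₁ sin δ cos θ ) = arcsin(0.386061) = 22.71°.
Δλ = atan2( sin θ sin δ cos φ₁ , cos δ − sin φ₁ sin φ₂ ) = atan2(-0.319093, 0.636502) = -0.464706 rad = -26.63°.
Hence λ₂ = -79.52° + -26.63° = -106.15°.

longitude -106.15°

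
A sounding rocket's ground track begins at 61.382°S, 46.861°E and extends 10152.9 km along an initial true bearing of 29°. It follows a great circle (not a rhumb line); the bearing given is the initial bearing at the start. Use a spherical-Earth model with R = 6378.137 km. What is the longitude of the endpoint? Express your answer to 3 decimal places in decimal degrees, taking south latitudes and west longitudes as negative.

longitude 79.474°

The arc subtends δ = 10152.9/6378.137 = 1.591828 rad at the centre.
With φ₁ = -61.382° = -1.071318 rad and θ = 29° = 0.506145 rad:
Applying the spherical law of cosines for sides, sin φ₂ = sin φ₁ cos δ + cos φ₁ sin δ cos θ = 0.437283, so φ₂ = 25.931°.
Δλ = atan2( sin θ sin δ cos φ₁ , cos δ − sin φ₁ sin φ₂ ) = atan2(0.232157, 0.362831) = 0.569206 rad = 32.613°.
λ₂ = 46.861° + 32.613° = 79.474°.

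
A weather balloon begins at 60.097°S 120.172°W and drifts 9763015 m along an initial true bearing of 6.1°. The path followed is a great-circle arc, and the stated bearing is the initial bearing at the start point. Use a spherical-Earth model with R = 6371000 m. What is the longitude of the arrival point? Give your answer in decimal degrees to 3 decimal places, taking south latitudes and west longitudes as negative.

longitude -113.295°

δ = 9763015/6371000 = 1.532415 rad (87.8009°).
With φ₁ = -60.097° = -1.048891 rad and θ = 6.1° = 0.106465 rad:
Applying the spherical law of cosines for sides, sin φ₂ = sin φ₁ cos δ + cos φ₁ sin δ cos θ = 0.462082, so φ₂ = 27.522°.
Then Δλ = atan2(0.052937, 0.438937) = 0.120023 rad, from sin θ sin δ cos φ₁ over cos δ − sin φ₁ sin φ₂.
λ₂ = -120.172° + 6.877° = -113.295°.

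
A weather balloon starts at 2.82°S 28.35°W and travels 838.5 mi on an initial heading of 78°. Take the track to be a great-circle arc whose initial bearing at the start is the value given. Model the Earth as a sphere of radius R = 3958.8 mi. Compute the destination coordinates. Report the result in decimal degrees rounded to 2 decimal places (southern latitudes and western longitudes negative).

latitude -0.25°, longitude -16.48°

Central angle δ = d/R = 0.211807 rad.
Start latitude φ₁ = -0.049218 rad; initial bearing θ = 1.361357 rad.
Applying the spherical law of cosines for sides, sin φ₂ = sin φ₁ cos δ + cos φ₁ sin δ cos θ = -0.004443, so φ₂ = -0.25°.
For the longitude increment, Δλ = atan2( sin θ sin δ cos φ₁, cos δ − sin φ₁ sin φ₂ ) = atan2(0.205384, 0.977434) = 11.87°.
λ₂ = λ₁ + Δλ = -16.48°.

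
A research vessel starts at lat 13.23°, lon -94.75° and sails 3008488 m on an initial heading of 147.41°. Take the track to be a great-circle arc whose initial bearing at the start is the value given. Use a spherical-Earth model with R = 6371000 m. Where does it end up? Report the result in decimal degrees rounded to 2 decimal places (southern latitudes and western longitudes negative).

latitude -9.74°, longitude -80.36°

Angular distance δ = d/R = 3008488 / 6371000 = 0.472216 rad.
Start latitude φ₁ = 0.230907 rad; initial bearing θ = 2.572790 rad.
Applying the spherical law of cosines for sides, sin φ₂ = sin φ₁ cos δ + cos φ₁ sin δ cos θ = -0.169255, so φ₂ = -9.74°.
For the longitude increment, Δλ = atan2( sin θ sin δ cos φ₁, cos δ − sin φ₁ sin φ₂ ) = atan2(0.238496, 0.929298) = 14.39°.
Hence λ₂ = -94.75° + 14.39° = -80.36°.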